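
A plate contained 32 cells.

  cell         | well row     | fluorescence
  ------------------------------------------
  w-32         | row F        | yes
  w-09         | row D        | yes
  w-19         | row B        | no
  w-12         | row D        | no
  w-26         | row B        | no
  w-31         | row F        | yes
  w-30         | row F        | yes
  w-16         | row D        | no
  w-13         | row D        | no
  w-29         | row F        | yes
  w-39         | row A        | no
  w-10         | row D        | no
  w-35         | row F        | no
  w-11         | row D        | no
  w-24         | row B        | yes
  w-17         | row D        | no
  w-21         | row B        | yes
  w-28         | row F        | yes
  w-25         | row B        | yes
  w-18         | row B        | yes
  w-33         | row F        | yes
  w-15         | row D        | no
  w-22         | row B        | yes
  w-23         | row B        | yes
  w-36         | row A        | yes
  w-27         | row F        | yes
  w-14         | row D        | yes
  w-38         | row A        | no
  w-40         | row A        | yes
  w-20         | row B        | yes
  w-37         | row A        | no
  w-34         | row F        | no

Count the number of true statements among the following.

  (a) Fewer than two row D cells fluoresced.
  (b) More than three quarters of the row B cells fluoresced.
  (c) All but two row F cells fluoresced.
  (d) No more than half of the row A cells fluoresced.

(a) row D: |A| = 9, |A ∩ B| = 2; needs |A ∩ B| < 2 — false.
(b) row B: |A| = 9, |A ∩ B| = 7; needs |A ∩ B| / |A| > 3/4 — true.
(c) row F: |A| = 9, |A ∩ B| = 7; needs |A ∖ B| = 2 — true.
(d) row A: |A| = 5, |A ∩ B| = 2; needs |A ∩ B| ≤ |A ∖ B| — true.

3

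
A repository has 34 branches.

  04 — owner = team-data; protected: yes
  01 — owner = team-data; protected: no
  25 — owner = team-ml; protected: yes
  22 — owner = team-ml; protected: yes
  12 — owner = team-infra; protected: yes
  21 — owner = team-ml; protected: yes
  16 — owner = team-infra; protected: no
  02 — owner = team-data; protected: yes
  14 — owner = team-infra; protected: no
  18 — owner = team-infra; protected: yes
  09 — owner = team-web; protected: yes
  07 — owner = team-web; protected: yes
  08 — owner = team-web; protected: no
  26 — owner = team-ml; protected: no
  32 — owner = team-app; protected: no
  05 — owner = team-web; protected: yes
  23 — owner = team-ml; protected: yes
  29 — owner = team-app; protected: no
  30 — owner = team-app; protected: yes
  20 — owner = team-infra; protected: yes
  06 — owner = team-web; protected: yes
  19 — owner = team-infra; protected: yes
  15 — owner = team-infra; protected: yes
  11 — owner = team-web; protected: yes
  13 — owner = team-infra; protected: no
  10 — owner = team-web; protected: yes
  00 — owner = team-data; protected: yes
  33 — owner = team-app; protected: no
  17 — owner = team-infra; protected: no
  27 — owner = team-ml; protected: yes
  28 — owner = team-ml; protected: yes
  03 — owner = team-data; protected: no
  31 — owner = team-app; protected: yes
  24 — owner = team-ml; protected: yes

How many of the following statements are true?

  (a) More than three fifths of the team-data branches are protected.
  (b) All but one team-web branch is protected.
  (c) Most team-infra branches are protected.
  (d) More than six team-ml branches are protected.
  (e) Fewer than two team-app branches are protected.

(a) team-data: |A| = 5, |A ∩ B| = 3; needs |A ∩ B| / |A| > 3/5 — false.
(b) team-web: |A| = 7, |A ∩ B| = 6; needs |A ∖ B| = 1 — true.
(c) team-infra: |A| = 9, |A ∩ B| = 5; needs |A ∩ B| > |A ∖ B| — true.
(d) team-ml: |A| = 8, |A ∩ B| = 7; needs |A ∩ B| > 6 — true.
(e) team-app: |A| = 5, |A ∩ B| = 2; needs |A ∩ B| < 2 — false.

3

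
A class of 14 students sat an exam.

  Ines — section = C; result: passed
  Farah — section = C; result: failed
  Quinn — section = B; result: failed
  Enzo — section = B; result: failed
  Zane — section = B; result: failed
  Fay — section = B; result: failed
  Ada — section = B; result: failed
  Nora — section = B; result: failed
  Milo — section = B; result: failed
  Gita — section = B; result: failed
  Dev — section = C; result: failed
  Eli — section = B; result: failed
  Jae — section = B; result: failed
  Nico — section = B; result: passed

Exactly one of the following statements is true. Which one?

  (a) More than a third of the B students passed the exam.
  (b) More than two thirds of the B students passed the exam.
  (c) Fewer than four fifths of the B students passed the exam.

|A| = 11, |A ∩ B| = 1, |A ∖ B| = 10.
(a) requires |A ∩ B| / |A| > 1/3: false.
(b) requires |A ∩ B| / |A| > 2/3: false.
(c) requires |A ∩ B| / |A| < 4/5: true.

(c)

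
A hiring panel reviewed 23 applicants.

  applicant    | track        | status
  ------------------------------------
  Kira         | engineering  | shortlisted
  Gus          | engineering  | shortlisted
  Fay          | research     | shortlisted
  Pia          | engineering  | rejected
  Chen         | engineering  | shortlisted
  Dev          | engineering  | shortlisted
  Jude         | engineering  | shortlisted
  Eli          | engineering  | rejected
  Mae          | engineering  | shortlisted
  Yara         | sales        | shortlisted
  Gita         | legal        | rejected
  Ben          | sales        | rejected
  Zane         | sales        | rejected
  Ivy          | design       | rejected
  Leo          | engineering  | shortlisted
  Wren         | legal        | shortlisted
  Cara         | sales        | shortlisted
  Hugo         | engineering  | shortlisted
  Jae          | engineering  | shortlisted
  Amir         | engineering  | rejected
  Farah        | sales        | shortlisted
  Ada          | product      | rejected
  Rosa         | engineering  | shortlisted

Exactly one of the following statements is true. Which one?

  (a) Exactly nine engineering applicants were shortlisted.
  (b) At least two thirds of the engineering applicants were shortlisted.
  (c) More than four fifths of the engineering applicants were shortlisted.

|A| = 13, |A ∩ B| = 10, |A ∖ B| = 3.
(a) requires |A ∩ B| = 9: false.
(b) requires |A ∩ B| / |A| ≥ 2/3: true.
(c) requires |A ∩ B| / |A| > 4/5: false.

(b)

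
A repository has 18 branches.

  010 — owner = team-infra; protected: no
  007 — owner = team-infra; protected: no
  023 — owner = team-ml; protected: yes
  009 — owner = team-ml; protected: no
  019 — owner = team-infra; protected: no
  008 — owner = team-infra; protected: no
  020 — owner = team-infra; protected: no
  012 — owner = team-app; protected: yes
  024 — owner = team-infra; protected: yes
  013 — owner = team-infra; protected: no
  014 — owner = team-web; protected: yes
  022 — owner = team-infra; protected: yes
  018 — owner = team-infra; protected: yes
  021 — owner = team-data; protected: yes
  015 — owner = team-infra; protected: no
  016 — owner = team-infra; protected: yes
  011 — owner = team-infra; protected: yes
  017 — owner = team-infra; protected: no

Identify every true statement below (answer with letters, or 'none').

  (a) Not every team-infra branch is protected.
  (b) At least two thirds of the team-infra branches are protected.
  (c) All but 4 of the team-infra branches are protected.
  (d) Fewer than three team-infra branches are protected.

(a)

|A| = 13, |A ∩ B| = 5, |A ∖ B| = 8.
(a) A ⊄ B (|A ∖ B| ≥ 1): holds.
(b) |A ∩ B| / |A| ≥ 2/3: fails.
(c) |A ∖ B| = 4: fails.
(d) |A ∩ B| < 3: fails.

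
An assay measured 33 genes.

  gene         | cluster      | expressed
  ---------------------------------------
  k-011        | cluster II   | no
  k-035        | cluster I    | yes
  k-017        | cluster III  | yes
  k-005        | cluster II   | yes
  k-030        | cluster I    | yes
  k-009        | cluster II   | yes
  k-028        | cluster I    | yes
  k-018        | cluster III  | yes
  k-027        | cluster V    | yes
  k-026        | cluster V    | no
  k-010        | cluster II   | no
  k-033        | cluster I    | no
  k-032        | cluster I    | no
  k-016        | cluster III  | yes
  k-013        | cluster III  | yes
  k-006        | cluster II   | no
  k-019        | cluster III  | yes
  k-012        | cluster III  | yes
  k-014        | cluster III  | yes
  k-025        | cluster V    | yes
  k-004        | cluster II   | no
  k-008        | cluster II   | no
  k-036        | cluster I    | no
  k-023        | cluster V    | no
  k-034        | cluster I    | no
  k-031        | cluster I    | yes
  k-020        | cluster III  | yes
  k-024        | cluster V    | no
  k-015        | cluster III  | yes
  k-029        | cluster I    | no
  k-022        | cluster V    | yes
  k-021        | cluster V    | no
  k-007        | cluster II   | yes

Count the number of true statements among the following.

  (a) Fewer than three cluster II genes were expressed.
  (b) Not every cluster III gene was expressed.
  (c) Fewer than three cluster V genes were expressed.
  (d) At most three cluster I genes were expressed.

(a) cluster II: |A| = 8, |A ∩ B| = 3; needs |A ∩ B| < 3 — false.
(b) cluster III: |A| = 9, |A ∩ B| = 9; needs A ⊄ B (|A ∖ B| ≥ 1) — false.
(c) cluster V: |A| = 7, |A ∩ B| = 3; needs |A ∩ B| < 3 — false.
(d) cluster I: |A| = 9, |A ∩ B| = 4; needs |A ∩ B| ≤ 3 — false.

0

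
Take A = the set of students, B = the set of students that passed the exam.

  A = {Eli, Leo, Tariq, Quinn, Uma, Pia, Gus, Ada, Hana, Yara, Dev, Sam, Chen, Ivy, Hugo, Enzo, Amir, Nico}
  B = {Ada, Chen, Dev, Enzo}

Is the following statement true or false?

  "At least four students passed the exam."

Truth condition: |A ∩ B| ≥ 4.
|A| = 18, |A ∩ B| = 4, |A ∖ B| = 14.
|A ∩ B| = 4, so the statement is true.

True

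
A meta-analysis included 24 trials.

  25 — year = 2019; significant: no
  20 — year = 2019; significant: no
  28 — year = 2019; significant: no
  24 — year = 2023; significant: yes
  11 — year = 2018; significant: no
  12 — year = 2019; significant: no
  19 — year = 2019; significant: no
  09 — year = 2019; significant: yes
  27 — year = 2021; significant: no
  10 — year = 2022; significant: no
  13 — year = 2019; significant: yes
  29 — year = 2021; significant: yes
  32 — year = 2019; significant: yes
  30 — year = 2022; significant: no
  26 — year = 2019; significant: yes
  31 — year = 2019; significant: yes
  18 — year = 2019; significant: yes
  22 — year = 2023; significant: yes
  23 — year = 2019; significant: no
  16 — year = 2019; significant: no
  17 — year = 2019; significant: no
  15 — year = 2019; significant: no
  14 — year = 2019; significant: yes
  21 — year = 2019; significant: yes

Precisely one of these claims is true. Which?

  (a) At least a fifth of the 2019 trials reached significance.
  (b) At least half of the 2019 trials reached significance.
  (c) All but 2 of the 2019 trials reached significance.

(a)

|A| = 17, |A ∩ B| = 8, |A ∖ B| = 9.
(a) requires |A ∩ B| / |A| ≥ 1/5: true.
(b) requires |A ∩ B| ≥ |A ∖ B|: false.
(c) requires |A ∖ B| = 2: false.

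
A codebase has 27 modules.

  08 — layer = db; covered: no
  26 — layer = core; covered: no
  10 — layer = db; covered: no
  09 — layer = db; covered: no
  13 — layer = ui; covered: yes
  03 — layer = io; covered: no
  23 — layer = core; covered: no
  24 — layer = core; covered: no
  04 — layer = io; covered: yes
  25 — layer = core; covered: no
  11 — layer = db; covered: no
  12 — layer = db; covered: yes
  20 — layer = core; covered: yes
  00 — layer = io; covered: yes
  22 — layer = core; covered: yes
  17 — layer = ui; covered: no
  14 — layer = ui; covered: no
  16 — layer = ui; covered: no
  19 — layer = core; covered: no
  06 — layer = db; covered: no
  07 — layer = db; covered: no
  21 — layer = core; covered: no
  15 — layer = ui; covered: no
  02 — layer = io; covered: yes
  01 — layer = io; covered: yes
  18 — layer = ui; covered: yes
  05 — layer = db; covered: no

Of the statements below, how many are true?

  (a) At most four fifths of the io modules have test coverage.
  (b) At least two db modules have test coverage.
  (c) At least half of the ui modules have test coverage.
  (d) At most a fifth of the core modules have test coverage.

1

(a) io: |A| = 5, |A ∩ B| = 4; needs |A ∩ B| / |A| ≤ 4/5 — true.
(b) db: |A| = 8, |A ∩ B| = 1; needs |A ∩ B| ≥ 2 — false.
(c) ui: |A| = 6, |A ∩ B| = 2; needs |A ∩ B| ≥ |A ∖ B| — false.
(d) core: |A| = 8, |A ∩ B| = 2; needs |A ∩ B| / |A| ≤ 1/5 — false.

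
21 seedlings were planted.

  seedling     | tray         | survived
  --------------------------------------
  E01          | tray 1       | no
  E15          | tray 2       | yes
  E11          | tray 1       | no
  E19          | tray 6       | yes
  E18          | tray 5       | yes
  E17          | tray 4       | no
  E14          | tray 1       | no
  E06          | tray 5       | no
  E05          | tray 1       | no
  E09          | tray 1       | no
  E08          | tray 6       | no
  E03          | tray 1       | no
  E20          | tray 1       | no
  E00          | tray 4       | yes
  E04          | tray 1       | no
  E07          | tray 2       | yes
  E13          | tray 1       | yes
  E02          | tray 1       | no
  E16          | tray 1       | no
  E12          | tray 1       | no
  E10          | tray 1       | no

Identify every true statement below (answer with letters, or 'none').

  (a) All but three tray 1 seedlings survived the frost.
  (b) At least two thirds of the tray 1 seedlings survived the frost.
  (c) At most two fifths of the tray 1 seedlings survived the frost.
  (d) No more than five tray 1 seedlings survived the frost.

|A| = 13, |A ∩ B| = 1, |A ∖ B| = 12.
(a) |A ∖ B| = 3: fails.
(b) |A ∩ B| / |A| ≥ 2/3: fails.
(c) |A ∩ B| / |A| ≤ 2/5: holds.
(d) |A ∩ B| ≤ 5: holds.

(c), (d)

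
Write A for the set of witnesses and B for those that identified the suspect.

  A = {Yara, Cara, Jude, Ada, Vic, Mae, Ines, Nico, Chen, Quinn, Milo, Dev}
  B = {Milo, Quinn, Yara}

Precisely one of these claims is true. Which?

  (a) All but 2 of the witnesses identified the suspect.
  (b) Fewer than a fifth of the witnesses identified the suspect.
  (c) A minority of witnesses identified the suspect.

(c)

|A| = 12, |A ∩ B| = 3, |A ∖ B| = 9.
(a) requires |A ∖ B| = 2: false.
(b) requires |A ∩ B| / |A| < 1/5: false.
(c) requires |A ∩ B| < |A ∖ B|: true.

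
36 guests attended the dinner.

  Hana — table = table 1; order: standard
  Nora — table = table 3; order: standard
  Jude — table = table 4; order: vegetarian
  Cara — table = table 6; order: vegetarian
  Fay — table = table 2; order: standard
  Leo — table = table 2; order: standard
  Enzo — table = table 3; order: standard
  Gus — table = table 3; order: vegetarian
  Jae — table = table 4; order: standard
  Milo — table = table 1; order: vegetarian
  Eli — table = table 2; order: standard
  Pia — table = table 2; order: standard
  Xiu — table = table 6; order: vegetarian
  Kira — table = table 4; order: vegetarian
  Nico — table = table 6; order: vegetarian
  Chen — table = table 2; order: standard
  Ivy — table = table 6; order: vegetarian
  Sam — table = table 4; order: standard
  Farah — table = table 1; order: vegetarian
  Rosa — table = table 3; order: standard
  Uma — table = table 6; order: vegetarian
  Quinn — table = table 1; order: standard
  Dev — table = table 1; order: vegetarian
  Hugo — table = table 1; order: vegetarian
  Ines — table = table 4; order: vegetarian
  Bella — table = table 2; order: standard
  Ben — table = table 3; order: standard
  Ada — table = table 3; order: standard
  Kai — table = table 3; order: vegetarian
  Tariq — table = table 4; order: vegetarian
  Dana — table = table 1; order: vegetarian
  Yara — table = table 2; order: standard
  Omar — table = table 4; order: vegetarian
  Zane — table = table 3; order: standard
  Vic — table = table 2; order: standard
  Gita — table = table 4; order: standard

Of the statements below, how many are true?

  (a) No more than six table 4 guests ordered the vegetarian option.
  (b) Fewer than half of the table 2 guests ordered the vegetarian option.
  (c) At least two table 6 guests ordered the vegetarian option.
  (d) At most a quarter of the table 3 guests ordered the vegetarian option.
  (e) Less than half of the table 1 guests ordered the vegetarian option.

4

(a) table 4: |A| = 8, |A ∩ B| = 5; needs |A ∩ B| ≤ 6 — true.
(b) table 2: |A| = 8, |A ∩ B| = 0; needs |A ∩ B| < |A ∖ B| — true.
(c) table 6: |A| = 5, |A ∩ B| = 5; needs |A ∩ B| ≥ 2 — true.
(d) table 3: |A| = 8, |A ∩ B| = 2; needs |A ∩ B| / |A| ≤ 1/4 — true.
(e) table 1: |A| = 7, |A ∩ B| = 5; needs |A ∩ B| < |A ∖ B| — false.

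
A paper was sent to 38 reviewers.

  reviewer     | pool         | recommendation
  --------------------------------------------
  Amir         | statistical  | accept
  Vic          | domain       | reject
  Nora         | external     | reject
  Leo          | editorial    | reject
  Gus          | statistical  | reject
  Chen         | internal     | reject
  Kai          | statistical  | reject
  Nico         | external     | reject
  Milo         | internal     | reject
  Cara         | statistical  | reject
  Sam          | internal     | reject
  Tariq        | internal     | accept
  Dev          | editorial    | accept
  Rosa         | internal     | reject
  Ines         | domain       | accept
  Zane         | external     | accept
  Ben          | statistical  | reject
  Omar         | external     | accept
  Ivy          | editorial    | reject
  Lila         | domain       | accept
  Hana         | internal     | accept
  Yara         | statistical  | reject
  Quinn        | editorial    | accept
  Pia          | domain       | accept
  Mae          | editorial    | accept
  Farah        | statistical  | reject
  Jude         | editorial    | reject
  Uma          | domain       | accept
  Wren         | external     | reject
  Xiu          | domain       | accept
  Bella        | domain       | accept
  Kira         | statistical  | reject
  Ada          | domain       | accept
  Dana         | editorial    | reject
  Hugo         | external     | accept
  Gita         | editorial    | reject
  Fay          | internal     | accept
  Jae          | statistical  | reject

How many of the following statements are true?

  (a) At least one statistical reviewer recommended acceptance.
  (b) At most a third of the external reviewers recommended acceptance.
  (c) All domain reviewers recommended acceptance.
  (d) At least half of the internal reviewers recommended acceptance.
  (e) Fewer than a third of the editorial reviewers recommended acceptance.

(a) statistical: |A| = 9, |A ∩ B| = 1; needs A ∩ B ≠ ∅ (|A ∩ B| ≥ 1) — true.
(b) external: |A| = 6, |A ∩ B| = 3; needs |A ∩ B| / |A| ≤ 1/3 — false.
(c) domain: |A| = 8, |A ∩ B| = 7; needs A ⊆ B, i.e. every element of A is in B (|A ∖ B| = 0) — false.
(d) internal: |A| = 7, |A ∩ B| = 3; needs |A ∩ B| ≥ |A ∖ B| — false.
(e) editorial: |A| = 8, |A ∩ B| = 3; needs |A ∩ B| / |A| < 1/3 — false.

1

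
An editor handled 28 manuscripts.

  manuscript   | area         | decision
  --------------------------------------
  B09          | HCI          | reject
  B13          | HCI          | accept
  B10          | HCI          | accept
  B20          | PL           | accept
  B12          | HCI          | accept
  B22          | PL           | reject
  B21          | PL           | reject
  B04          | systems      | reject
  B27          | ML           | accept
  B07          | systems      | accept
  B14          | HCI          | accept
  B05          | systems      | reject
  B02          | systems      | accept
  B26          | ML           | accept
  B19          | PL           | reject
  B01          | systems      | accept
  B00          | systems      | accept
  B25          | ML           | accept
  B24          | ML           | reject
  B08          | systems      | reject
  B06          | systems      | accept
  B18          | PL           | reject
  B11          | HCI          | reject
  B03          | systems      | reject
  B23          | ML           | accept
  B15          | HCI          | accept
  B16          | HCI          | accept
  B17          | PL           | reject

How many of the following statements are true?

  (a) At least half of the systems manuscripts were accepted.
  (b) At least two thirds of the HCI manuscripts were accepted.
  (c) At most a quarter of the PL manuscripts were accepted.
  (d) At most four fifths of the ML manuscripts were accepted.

4

(a) systems: |A| = 9, |A ∩ B| = 5; needs |A ∩ B| ≥ |A ∖ B| — true.
(b) HCI: |A| = 8, |A ∩ B| = 6; needs |A ∩ B| / |A| ≥ 2/3 — true.
(c) PL: |A| = 6, |A ∩ B| = 1; needs |A ∩ B| / |A| ≤ 1/4 — true.
(d) ML: |A| = 5, |A ∩ B| = 4; needs |A ∩ B| / |A| ≤ 4/5 — true.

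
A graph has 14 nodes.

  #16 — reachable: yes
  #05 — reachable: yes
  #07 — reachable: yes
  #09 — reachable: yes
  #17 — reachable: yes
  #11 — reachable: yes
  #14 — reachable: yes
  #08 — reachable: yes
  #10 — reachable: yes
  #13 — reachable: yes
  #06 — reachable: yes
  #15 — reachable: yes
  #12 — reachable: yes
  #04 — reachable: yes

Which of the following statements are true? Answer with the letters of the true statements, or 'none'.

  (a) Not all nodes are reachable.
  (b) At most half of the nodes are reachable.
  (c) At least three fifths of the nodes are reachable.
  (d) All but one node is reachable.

|A| = 14, |A ∩ B| = 14, |A ∖ B| = 0.
(a) A ⊄ B (|A ∖ B| ≥ 1): fails.
(b) |A ∩ B| ≤ |A ∖ B|: fails.
(c) |A ∩ B| / |A| ≥ 3/5: holds.
(d) |A ∖ B| = 1: fails.

(c)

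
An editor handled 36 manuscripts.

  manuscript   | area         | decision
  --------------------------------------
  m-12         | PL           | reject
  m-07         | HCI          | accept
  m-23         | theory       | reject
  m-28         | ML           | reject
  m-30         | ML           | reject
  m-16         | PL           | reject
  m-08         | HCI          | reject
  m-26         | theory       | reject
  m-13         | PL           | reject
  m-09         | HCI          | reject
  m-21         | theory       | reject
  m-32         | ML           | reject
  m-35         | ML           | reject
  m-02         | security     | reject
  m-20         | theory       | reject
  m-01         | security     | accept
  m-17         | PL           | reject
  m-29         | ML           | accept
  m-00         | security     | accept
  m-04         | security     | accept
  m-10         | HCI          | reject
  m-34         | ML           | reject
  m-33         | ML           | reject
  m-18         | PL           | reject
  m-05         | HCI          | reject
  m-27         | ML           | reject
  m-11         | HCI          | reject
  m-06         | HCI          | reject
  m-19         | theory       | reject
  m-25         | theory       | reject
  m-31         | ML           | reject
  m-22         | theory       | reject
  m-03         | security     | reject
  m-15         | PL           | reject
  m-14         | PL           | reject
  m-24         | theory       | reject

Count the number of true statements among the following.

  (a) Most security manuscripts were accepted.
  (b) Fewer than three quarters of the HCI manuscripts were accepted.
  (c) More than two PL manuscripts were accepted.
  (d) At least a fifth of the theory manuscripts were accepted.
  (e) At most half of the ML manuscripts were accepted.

(a) security: |A| = 5, |A ∩ B| = 3; needs |A ∩ B| > |A ∖ B| — true.
(b) HCI: |A| = 7, |A ∩ B| = 1; needs |A ∩ B| / |A| < 3/4 — true.
(c) PL: |A| = 7, |A ∩ B| = 0; needs |A ∩ B| > 2 — false.
(d) theory: |A| = 8, |A ∩ B| = 0; needs |A ∩ B| / |A| ≥ 1/5 — false.
(e) ML: |A| = 9, |A ∩ B| = 1; needs |A ∩ B| ≤ |A ∖ B| — true.

3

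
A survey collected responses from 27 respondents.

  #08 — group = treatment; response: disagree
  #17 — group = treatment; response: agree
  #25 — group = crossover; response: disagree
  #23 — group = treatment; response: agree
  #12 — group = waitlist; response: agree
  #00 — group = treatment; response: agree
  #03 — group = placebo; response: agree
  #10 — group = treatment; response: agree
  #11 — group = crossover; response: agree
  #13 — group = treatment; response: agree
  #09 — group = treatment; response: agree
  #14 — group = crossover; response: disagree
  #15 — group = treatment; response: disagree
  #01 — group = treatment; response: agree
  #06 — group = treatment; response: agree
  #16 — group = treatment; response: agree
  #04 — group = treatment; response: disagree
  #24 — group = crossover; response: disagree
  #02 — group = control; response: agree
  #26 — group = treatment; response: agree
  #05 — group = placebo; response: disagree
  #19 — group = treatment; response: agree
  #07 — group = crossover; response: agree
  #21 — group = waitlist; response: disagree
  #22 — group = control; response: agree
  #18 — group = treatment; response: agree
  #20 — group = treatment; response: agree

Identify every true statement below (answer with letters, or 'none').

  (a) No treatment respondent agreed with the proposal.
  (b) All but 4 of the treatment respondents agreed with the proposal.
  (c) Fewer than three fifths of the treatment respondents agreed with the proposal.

|A| = 16, |A ∩ B| = 13, |A ∖ B| = 3.
(a) A ∩ B = ∅ (|A ∩ B| = 0): fails.
(b) |A ∖ B| = 4: fails.
(c) |A ∩ B| / |A| < 3/5: fails.

none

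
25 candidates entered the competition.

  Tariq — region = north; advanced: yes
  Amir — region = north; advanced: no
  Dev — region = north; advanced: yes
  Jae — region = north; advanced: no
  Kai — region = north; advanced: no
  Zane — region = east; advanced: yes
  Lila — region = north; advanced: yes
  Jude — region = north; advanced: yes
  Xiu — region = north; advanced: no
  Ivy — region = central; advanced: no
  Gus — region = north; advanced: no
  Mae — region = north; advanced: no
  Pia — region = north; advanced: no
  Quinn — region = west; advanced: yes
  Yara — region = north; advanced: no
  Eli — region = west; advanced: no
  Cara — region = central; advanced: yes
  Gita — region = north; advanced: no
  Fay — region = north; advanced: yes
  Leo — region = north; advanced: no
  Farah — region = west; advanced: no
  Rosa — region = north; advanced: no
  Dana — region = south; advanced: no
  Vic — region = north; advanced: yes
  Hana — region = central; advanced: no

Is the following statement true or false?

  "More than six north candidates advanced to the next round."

False

Truth condition: |A ∩ B| > 6.
|A| = 17, |A ∩ B| = 6, |A ∖ B| = 11.
|A ∩ B| = 6, so the statement is false.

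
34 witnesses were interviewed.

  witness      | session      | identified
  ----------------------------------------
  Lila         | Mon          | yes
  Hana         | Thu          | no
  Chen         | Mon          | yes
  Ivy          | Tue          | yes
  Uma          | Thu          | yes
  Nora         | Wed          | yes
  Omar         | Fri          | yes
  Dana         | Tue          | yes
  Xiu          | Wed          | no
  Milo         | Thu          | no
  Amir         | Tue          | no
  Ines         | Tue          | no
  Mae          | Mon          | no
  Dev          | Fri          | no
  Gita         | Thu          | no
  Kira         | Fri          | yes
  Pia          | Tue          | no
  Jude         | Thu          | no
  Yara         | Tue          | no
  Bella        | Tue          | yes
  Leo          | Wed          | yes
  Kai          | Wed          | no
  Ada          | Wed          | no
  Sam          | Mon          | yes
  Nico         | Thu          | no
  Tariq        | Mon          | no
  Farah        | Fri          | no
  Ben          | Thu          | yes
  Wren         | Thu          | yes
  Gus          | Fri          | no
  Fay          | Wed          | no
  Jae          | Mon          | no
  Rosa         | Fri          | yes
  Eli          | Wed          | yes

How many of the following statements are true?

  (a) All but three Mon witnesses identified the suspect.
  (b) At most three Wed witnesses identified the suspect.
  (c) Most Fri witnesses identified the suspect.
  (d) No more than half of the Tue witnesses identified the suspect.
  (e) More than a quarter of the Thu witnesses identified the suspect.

4

(a) Mon: |A| = 6, |A ∩ B| = 3; needs |A ∖ B| = 3 — true.
(b) Wed: |A| = 7, |A ∩ B| = 3; needs |A ∩ B| ≤ 3 — true.
(c) Fri: |A| = 6, |A ∩ B| = 3; needs |A ∩ B| > |A ∖ B| — false.
(d) Tue: |A| = 7, |A ∩ B| = 3; needs |A ∩ B| ≤ |A ∖ B| — true.
(e) Thu: |A| = 8, |A ∩ B| = 3; needs |A ∩ B| / |A| > 1/4 — true.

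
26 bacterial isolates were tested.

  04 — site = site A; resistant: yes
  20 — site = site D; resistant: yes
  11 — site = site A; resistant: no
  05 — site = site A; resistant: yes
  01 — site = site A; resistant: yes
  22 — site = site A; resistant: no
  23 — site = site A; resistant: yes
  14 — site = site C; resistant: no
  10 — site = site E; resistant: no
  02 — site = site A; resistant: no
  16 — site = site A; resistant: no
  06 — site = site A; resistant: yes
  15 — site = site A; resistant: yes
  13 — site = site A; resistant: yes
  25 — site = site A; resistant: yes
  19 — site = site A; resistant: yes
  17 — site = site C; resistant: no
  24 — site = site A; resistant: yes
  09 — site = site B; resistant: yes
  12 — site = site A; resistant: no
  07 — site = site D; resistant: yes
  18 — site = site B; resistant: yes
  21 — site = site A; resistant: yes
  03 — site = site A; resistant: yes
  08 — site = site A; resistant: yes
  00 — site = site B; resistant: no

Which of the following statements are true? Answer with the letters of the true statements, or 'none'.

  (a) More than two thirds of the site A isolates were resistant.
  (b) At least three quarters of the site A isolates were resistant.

(a)

|A| = 18, |A ∩ B| = 13, |A ∖ B| = 5.
(a) |A ∩ B| / |A| > 2/3: holds.
(b) |A ∩ B| / |A| ≥ 3/4: fails.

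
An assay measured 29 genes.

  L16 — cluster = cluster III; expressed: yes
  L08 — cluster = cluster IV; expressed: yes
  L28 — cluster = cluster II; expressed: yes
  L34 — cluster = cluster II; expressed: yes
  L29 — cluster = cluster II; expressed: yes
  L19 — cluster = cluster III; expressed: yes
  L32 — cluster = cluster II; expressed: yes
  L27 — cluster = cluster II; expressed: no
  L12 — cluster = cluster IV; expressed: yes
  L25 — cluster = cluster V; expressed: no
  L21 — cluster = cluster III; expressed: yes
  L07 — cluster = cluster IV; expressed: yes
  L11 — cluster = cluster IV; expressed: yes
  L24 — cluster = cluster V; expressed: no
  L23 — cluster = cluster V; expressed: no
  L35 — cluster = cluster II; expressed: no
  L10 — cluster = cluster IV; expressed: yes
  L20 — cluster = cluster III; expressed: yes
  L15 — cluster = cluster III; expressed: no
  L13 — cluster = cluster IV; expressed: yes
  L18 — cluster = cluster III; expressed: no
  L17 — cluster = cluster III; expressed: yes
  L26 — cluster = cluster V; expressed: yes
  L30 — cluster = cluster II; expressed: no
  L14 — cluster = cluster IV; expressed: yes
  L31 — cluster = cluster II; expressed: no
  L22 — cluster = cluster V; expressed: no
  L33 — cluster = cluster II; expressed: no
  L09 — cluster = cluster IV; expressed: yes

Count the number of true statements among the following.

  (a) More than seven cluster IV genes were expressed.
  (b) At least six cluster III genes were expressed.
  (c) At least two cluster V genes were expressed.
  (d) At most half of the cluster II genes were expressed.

2

(a) cluster IV: |A| = 8, |A ∩ B| = 8; needs |A ∩ B| > 7 — true.
(b) cluster III: |A| = 7, |A ∩ B| = 5; needs |A ∩ B| ≥ 6 — false.
(c) cluster V: |A| = 5, |A ∩ B| = 1; needs |A ∩ B| ≥ 2 — false.
(d) cluster II: |A| = 9, |A ∩ B| = 4; needs |A ∩ B| ≤ |A ∖ B| — true.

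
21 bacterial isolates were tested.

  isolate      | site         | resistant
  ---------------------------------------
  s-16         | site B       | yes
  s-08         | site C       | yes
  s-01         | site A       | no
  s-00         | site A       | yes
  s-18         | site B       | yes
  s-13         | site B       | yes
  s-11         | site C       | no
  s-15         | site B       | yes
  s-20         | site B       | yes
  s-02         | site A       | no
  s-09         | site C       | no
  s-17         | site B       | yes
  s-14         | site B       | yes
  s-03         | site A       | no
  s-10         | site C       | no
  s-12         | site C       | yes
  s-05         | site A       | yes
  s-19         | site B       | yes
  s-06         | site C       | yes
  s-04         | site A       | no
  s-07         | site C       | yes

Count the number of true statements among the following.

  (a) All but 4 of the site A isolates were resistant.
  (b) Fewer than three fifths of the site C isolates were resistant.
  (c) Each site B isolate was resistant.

(a) site A: |A| = 6, |A ∩ B| = 2; needs |A ∖ B| = 4 — true.
(b) site C: |A| = 7, |A ∩ B| = 4; needs |A ∩ B| / |A| < 3/5 — true.
(c) site B: |A| = 8, |A ∩ B| = 8; needs A ⊆ B, i.e. every element of A is in B (|A ∖ B| = 0) — true.

3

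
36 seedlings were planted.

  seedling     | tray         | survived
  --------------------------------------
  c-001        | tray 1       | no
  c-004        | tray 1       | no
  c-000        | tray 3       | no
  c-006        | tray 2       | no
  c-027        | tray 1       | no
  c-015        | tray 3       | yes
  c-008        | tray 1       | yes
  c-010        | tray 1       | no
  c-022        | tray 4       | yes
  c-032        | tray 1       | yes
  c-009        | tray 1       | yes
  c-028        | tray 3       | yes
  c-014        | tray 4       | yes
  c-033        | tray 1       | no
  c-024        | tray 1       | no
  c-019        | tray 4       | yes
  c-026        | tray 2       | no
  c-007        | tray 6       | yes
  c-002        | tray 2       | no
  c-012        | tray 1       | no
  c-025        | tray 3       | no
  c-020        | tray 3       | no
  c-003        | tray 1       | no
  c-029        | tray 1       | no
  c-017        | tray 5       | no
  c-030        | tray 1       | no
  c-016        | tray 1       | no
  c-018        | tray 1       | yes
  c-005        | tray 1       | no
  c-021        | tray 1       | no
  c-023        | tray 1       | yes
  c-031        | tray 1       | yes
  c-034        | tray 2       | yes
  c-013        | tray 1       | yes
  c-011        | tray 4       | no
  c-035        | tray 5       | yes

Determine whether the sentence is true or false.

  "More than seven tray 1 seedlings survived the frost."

'More than seven tray 1 seedlings survived the frost' holds iff |A ∩ B| > 7.
|A| = 20, |A ∩ B| = 7, |A ∖ B| = 13.
|A ∩ B| = 7, so the statement is false.

False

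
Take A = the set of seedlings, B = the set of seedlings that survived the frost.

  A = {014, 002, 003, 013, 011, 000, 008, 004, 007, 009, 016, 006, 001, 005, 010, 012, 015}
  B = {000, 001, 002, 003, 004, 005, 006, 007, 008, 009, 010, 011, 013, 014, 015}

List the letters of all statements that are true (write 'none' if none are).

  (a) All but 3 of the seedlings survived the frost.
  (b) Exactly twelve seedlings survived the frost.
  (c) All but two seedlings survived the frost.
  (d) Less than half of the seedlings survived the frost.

|A| = 17, |A ∩ B| = 15, |A ∖ B| = 2.
(a) |A ∖ B| = 3: fails.
(b) |A ∩ B| = 12: fails.
(c) |A ∖ B| = 2: holds.
(d) |A ∩ B| < |A ∖ B|: fails.

(c)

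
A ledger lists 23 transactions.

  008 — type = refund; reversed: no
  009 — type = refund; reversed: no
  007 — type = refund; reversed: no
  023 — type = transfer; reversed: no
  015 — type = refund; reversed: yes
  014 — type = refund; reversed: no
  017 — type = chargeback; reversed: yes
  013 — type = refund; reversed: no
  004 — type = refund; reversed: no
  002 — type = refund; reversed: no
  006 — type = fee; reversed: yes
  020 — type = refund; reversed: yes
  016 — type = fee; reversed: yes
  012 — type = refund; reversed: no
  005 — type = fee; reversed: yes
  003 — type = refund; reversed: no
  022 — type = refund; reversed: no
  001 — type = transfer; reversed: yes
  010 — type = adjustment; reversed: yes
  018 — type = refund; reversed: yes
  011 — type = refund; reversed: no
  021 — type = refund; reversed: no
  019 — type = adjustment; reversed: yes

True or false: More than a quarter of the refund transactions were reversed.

False

'More than a quarter of the refund transactions were reversed' holds iff |A ∩ B| / |A| > 1/4.
|A| = 15, |A ∩ B| = 3, |A ∖ B| = 12.
|A ∩ B|/|A| = 3/15, so the statement is false.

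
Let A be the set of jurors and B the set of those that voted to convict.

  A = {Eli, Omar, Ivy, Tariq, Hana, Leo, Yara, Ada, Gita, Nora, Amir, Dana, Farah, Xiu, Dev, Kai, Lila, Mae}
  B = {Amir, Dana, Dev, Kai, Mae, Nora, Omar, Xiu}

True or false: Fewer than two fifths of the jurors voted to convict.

'Fewer than two fifths of the jurors voted to convict' holds iff |A ∩ B| / |A| < 2/5.
|A| = 18, |A ∩ B| = 8, |A ∖ B| = 10.
|A ∩ B|/|A| = 8/18, so the statement is false.

False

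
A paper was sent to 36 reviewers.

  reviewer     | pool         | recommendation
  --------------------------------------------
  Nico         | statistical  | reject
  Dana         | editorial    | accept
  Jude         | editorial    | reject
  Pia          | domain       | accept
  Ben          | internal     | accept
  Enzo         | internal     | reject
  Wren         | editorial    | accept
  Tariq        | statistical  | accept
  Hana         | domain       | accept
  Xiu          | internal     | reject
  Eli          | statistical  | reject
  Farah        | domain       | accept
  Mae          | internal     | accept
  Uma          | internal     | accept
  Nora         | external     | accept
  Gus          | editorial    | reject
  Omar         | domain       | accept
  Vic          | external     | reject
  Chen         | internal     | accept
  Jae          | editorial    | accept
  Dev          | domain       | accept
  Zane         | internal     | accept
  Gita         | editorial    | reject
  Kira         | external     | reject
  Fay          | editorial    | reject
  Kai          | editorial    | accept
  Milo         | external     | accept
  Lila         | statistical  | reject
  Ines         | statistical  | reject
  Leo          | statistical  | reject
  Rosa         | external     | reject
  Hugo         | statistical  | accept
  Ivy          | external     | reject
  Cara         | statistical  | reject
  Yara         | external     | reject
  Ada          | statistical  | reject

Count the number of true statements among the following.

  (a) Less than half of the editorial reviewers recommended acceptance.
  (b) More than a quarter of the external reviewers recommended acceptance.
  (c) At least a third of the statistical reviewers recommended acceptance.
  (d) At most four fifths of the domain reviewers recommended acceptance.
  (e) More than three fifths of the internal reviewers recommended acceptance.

(a) editorial: |A| = 8, |A ∩ B| = 4; needs |A ∩ B| < |A ∖ B| — false.
(b) external: |A| = 7, |A ∩ B| = 2; needs |A ∩ B| / |A| > 1/4 — true.
(c) statistical: |A| = 9, |A ∩ B| = 2; needs |A ∩ B| / |A| ≥ 1/3 — false.
(d) domain: |A| = 5, |A ∩ B| = 5; needs |A ∩ B| / |A| ≤ 4/5 — false.
(e) internal: |A| = 7, |A ∩ B| = 5; needs |A ∩ B| / |A| > 3/5 — true.

2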